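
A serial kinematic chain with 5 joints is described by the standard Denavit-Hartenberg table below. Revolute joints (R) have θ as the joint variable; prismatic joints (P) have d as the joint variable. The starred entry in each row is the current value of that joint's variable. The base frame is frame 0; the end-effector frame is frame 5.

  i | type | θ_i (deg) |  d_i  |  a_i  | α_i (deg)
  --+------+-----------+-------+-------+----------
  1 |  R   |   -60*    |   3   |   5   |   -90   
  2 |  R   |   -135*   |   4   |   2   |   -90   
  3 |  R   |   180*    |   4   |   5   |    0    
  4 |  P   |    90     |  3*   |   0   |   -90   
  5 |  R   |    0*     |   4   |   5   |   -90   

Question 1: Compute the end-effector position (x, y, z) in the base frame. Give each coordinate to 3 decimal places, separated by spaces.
after link 1: o_1 = (2.5000, -4.3301, 3.0000)
after link 2: o_2 = (5.2570, -1.1054, 4.4142)
after link 3: o_3 = (8.4390, -6.6167, 3.7071)
after link 4: o_4 = (9.4996, -8.4539, 5.8284)
after link 5: o_5 = (12.4155, -3.5044, 8.6569)

12.416 -3.504 8.657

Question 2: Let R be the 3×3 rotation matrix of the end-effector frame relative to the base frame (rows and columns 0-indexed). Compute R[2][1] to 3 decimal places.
-0.707

End-effector y-axis (col 1 of R) = (0.3536,-0.6124,-0.7071)
R[2][1] = -0.7071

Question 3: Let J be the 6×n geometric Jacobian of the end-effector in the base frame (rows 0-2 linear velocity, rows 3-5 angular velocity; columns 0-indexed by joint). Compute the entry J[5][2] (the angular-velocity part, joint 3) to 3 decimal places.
0.707

axis z_2 = (0.3536,-0.6124,0.7071); lever o_n−o_2 = (7.1586,-2.3990,4.2426)
cross product → J_v[:, 2] = (-0.9017,3.5619,3.5355)
J_ω[:, 2] = z_2
entry J[5][2] = 0.7071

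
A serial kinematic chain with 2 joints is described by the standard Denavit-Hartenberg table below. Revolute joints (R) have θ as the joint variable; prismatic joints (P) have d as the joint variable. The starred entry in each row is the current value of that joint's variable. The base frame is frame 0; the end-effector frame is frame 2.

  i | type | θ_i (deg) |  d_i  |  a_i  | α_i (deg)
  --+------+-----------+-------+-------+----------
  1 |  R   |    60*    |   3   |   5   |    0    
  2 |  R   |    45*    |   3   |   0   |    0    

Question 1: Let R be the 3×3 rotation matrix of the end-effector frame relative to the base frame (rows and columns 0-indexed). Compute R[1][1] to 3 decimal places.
End-effector y-axis (col 1 of R) = (-0.9659,-0.2588,0.0000)
R[1][1] = -0.2588

-0.259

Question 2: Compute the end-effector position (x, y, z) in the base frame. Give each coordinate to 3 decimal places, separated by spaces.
after link 1: o_1 = (2.5000, 4.3301, 3.0000)
after link 2: o_2 = (2.5000, 4.3301, 6.0000)

2.500 4.330 6.000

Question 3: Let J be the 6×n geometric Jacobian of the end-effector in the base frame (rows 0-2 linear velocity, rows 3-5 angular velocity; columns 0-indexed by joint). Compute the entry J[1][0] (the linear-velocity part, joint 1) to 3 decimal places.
axis z_0 = ẑ; lever o_n−o_0 = (2.5000,4.3301,6.0000)
cross product → J_v[:, 0] = (-4.3301,2.5000,0.0000)
J_ω[:, 0] = z_0
entry J[1][0] = 2.5000

2.500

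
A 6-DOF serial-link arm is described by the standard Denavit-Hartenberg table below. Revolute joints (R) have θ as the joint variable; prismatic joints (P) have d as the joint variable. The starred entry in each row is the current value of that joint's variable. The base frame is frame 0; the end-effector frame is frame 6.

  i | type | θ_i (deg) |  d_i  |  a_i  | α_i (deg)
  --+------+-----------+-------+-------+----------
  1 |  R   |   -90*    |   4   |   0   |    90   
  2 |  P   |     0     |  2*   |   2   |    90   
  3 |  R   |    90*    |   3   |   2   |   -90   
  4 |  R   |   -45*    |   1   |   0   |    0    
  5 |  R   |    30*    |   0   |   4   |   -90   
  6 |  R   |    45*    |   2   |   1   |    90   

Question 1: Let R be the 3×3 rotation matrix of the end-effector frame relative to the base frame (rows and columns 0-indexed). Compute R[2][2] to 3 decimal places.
-0.183

End-effector z-axis (col 2 of R) = (-0.6830,0.7071,-0.1830)
R[2][2] = -0.1830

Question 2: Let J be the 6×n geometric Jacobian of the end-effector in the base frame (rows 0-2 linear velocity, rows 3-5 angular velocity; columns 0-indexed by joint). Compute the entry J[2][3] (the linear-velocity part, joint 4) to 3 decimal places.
axis z_3 = (-0.0000,1.0000,-0.0000); lever o_n−o_3 = (-5.0644,0.2929,0.7136)
cross product → J_v[:, 3] = (0.7136,0.0000,5.0644)
J_ω[:, 3] = z_3
entry J[2][3] = 5.0644

5.064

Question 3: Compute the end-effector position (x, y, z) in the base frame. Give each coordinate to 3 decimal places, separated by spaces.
-9.064 -1.707 1.714

after link 1: o_1 = (0.0000, 0.0000, 4.0000)
after link 2: o_2 = (-2.0000, -2.0000, 4.0000)
after link 3: o_3 = (-4.0000, -2.0000, 1.0000)
after link 4: o_4 = (-4.0000, -1.0000, 1.0000)
after link 5: o_5 = (-7.8637, -1.0000, -0.0353)
after link 6: o_6 = (-9.0644, -1.7071, 1.7136)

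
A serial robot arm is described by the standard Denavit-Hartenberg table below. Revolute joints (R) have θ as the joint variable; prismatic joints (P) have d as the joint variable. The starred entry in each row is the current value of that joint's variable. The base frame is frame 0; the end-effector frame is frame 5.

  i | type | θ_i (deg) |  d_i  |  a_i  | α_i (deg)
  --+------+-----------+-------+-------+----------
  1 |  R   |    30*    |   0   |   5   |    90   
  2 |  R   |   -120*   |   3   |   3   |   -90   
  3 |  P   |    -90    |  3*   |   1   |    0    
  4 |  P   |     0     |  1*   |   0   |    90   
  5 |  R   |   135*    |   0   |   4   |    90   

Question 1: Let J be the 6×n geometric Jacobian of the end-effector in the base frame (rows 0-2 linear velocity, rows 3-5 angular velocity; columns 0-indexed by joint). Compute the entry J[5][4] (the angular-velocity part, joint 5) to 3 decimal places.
axis z_4 = (0.4330,0.2500,0.8660); lever o_n−o_4 = (0.7071,3.6742,-1.4142)
cross product → J_v[:, 4] = (-3.5355,1.2247,1.4142)
J_ω[:, 4] = z_4
entry J[5][4] = 0.8660

0.866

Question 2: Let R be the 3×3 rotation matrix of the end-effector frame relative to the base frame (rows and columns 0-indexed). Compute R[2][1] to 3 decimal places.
End-effector y-axis (col 1 of R) = (0.4330,0.2500,0.8660)
R[2][1] = 0.8660

0.866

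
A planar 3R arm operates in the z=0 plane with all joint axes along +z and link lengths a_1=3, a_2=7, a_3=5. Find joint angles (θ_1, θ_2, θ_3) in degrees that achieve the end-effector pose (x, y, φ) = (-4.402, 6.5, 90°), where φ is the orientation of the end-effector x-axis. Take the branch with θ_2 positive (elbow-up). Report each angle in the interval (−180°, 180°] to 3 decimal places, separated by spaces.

30.003 149.998 -90.001

wrist centre = target − a_3·(cos φ, sin φ) = (-4.4020, 1.5000)
cos θ_2 = (21.6276−3²−7²)/(2·3·7) = -0.8660; θ_2 = 149.9982° (elbow-up)
β = atan2(1.5000,-4.4020) = 161.1832°; ψ = atan2(3.5002,-3.0621) = 131.1803°
θ_1 = β − ψ = 30.0029°
θ_3 = φ − θ_1 − θ_2 = -90.0011° (wrapped to (-180°,180°])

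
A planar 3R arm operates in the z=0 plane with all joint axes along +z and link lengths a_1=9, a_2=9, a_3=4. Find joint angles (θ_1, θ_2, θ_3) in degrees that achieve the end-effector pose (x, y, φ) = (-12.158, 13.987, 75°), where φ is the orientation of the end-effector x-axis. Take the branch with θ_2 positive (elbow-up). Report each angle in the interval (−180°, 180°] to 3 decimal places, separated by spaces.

wrist centre = target − a_3·(cos φ, sin φ) = (-13.1933, 10.1233)
cos θ_2 = (276.5437−9²−9²)/(2·9·9) = 0.7071; θ_2 = 45.0038° (elbow-up)
β = atan2(10.1233,-13.1933) = 142.5007°; ψ = atan2(6.3644,15.3635) = 22.5019°
θ_1 = β − ψ = 119.9988°
θ_3 = φ − θ_1 − θ_2 = -90.0026° (wrapped to (-180°,180°])

119.999 45.004 -90.003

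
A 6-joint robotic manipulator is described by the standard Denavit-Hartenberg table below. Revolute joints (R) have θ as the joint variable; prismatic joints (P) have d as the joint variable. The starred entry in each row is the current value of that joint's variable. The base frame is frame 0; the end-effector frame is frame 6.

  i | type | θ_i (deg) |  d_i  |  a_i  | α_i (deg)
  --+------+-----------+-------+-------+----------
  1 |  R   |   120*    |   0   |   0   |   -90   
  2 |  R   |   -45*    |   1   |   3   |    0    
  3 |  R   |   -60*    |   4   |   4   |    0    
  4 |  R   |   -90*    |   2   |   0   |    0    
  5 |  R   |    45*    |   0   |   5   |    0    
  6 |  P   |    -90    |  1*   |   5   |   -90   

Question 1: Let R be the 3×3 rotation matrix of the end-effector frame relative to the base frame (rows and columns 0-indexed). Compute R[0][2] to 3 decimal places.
0.433

End-effector z-axis (col 2 of R) = (0.4330,-0.7500,0.5000)
R[0][2] = 0.4330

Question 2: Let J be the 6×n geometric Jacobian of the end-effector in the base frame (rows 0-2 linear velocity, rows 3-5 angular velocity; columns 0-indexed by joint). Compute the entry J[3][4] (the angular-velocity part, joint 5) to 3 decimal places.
-0.866

axis z_4 = (-0.8660,-0.5000,0.0000); lever o_n−o_4 = (2.5490,-6.4151,-1.8301)
cross product → J_v[:, 4] = (0.9151,-1.5849,6.8301)
J_ω[:, 4] = z_4
entry J[3][4] = -0.8660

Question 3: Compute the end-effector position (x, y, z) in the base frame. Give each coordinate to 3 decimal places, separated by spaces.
after link 1: o_1 = (0.0000, 0.0000, 0.0000)
after link 2: o_2 = (-1.9267, 1.3371, 2.1213)
after link 3: o_3 = (-4.8731, -1.5595, 5.9850)
after link 4: o_4 = (-6.6052, -2.5595, 5.9850)
after link 5: o_5 = (-4.4401, -6.3095, 8.4850)
after link 6: o_6 = (-4.0562, -8.9745, 4.1549)

-4.056 -8.975 4.155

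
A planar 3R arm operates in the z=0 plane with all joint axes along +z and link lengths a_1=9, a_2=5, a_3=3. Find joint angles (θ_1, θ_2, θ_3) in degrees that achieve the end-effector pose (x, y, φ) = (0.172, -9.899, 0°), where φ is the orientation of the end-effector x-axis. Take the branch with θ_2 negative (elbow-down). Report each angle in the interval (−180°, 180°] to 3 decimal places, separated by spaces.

wrist centre = target − a_3·(cos φ, sin φ) = (-2.8280, -9.8990)
cos θ_2 = (105.9878−9²−5²)/(2·9·5) = -0.0001; θ_2 = -90.0078° (elbow-down)
β = atan2(-9.8990,-2.8280) = -105.9439°; ψ = atan2(-5.0000,8.9993) = -29.0564°
θ_1 = β − ψ = -76.8874°
θ_3 = φ − θ_1 − θ_2 = 166.8952° (wrapped to (-180°,180°])

-76.887 -90.008 166.895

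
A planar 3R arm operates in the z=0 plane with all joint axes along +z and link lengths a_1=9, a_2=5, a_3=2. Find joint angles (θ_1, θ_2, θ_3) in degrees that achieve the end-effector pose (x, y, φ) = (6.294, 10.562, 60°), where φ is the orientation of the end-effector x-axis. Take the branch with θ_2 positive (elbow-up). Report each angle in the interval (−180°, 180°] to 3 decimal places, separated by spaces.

wrist centre = target − a_3·(cos φ, sin φ) = (5.2940, 8.8299)
cos θ_2 = (105.9944−9²−5²)/(2·9·5) = -0.0001; θ_2 = 90.0035° (elbow-up)
β = atan2(8.8299,5.2940) = 59.0552°; ψ = atan2(5.0000,8.9997) = 29.0554°
θ_1 = β − ψ = 29.9997°
θ_3 = φ − θ_1 − θ_2 = -60.0033° (wrapped to (-180°,180°])

30.000 90.004 -60.003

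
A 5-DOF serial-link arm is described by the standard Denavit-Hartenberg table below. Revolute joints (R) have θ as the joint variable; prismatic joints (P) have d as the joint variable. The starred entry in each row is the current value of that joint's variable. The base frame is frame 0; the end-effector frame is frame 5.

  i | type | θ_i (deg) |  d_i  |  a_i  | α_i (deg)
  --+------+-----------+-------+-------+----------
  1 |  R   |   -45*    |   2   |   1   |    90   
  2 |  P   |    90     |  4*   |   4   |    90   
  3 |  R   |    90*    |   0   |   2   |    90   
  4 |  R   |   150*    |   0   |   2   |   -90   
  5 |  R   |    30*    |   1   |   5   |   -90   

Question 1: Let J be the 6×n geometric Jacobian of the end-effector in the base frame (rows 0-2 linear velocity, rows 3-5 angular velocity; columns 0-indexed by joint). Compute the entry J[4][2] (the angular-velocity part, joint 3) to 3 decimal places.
axis z_2 = (0.7071,-0.7071,-0.0000); lever o_n−o_2 = (4.4414,1.1901,-2.5000)
cross product → J_v[:, 2] = (1.7678,1.7678,3.9821)
J_ω[:, 2] = z_2
entry J[4][2] = -0.7071

-0.707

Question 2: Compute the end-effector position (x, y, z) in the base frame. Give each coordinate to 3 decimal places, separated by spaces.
2.320 -2.345 3.500

after link 1: o_1 = (0.7071, -0.7071, 2.0000)
after link 2: o_2 = (-2.1213, -3.5355, 6.0000)
after link 3: o_3 = (-3.5355, -4.9497, 6.0000)
after link 4: o_4 = (-1.6037, -4.4321, 6.0000)
after link 5: o_5 = (2.3201, -2.3455, 3.5000)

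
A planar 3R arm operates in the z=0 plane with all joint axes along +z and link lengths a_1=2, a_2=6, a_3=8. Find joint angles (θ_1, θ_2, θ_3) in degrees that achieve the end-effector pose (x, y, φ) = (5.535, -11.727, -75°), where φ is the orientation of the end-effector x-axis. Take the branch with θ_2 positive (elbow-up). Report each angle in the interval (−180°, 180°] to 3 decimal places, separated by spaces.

wrist centre = target − a_3·(cos φ, sin φ) = (3.4644, -3.9996)
cos θ_2 = (27.9991−2²−6²)/(2·2·6) = -0.5000; θ_2 = 120.0024° (elbow-up)
β = atan2(-3.9996,3.4644) = -49.1009°; ψ = atan2(5.1960,-1.0002) = 100.8959°
θ_1 = β − ψ = -149.9968°
θ_3 = φ − θ_1 − θ_2 = -45.0055° (wrapped to (-180°,180°])

-149.997 120.002 -45.006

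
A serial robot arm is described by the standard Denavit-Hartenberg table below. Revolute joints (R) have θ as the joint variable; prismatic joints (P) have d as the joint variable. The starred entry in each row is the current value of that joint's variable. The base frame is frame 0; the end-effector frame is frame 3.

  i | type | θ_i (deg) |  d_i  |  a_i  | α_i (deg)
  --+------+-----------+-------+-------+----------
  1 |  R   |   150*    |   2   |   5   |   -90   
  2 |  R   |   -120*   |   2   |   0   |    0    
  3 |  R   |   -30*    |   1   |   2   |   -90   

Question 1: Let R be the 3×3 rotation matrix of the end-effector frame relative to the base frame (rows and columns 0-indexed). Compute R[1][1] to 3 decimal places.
0.866

End-effector y-axis (col 1 of R) = (0.5000,0.8660,-0.0000)
R[1][1] = 0.8660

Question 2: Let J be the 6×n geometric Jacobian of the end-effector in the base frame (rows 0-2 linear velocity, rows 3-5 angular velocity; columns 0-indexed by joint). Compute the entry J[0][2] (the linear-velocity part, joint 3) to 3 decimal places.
axis z_2 = (-0.5000,-0.8660,0.0000); lever o_n−o_2 = (1.0000,-1.7321,1.0000)
cross product → J_v[:, 2] = (-0.8660,0.5000,1.7321)
J_ω[:, 2] = z_2
entry J[0][2] = -0.8660

-0.866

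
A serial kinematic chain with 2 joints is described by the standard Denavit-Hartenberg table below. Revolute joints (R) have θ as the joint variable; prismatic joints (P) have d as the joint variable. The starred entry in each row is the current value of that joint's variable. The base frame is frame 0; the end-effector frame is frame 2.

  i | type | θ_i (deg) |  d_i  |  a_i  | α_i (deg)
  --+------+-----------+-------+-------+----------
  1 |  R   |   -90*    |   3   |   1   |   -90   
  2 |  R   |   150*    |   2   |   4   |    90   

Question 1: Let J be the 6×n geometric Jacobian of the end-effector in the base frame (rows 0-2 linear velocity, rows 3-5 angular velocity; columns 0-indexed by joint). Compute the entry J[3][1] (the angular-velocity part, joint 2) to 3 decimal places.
1.000

axis z_1 = (1.0000,0.0000,0.0000); lever o_n−o_1 = (2.0000,3.4641,-2.0000)
cross product → J_v[:, 1] = (-0.0000,2.0000,3.4641)
J_ω[:, 1] = z_1
entry J[3][1] = 1.0000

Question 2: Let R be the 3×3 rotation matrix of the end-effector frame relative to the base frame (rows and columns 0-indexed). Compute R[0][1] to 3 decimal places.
End-effector y-axis (col 1 of R) = (1.0000,0.0000,0.0000)
R[0][1] = 1.0000

1.000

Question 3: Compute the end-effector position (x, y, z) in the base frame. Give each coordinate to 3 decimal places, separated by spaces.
after link 1: o_1 = (0.0000, -1.0000, 3.0000)
after link 2: o_2 = (2.0000, 2.4641, 1.0000)

2.000 2.464 1.000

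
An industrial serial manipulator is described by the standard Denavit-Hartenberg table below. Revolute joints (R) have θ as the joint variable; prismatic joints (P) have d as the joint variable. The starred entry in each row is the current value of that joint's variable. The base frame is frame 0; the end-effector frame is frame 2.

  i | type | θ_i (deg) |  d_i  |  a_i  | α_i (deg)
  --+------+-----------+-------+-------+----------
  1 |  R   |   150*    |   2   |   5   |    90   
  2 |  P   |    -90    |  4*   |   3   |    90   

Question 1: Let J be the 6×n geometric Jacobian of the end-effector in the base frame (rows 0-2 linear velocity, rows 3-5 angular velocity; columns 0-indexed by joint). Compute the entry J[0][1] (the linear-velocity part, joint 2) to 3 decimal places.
prismatic axis z_1 = (0.5000,0.8660,0.0000)
J_v[:, 1] = z_1; J_ω[:, 1] = (0,0,0)
entry J[0][1] = 0.5000

0.500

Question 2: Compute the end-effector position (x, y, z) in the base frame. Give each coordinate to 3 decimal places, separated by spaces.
after link 1: o_1 = (-4.3301, 2.5000, 2.0000)
after link 2: o_2 = (-2.3301, 5.9641, -1.0000)

-2.330 5.964 -1.000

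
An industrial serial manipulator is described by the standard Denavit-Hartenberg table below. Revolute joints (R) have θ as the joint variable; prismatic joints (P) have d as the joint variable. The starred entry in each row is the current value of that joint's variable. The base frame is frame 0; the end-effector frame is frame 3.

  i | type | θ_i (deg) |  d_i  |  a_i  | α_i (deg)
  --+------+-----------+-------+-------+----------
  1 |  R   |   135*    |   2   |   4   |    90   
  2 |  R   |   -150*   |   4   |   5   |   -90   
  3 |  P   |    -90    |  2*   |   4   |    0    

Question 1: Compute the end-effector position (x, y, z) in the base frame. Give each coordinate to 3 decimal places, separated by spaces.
5.183 6.131 -2.232

after link 1: o_1 = (-2.8284, 2.8284, 2.0000)
after link 2: o_2 = (3.0619, 2.5950, -0.5000)
after link 3: o_3 = (5.1832, 6.1305, -2.2321)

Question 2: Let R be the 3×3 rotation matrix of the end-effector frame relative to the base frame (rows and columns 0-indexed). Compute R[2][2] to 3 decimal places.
End-effector z-axis (col 2 of R) = (-0.3536,0.3536,-0.8660)
R[2][2] = -0.8660

-0.866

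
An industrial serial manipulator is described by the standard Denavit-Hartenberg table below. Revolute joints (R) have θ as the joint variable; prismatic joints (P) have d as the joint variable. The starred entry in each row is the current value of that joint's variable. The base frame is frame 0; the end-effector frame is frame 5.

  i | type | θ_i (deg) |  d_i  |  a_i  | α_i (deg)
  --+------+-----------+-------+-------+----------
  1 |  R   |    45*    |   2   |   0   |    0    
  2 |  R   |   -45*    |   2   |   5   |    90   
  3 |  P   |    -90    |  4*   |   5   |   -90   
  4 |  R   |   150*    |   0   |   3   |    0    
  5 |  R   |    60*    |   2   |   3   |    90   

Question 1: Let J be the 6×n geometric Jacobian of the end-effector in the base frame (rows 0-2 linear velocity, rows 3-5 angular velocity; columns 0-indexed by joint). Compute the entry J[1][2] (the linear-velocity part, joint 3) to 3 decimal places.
prismatic axis z_2 = (0.0000,-1.0000,0.0000)
J_v[:, 2] = z_2; J_ω[:, 2] = (0,0,0)
entry J[1][2] = -1.0000

-1.000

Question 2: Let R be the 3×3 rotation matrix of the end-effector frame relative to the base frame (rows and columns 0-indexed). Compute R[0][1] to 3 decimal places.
End-effector y-axis (col 1 of R) = (1.0000,-0.0000,0.0000)
R[0][1] = 1.0000

1.000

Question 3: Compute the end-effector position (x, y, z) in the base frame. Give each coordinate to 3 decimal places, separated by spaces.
7.000 -4.000 4.196

after link 1: o_1 = (0.0000, 0.0000, 2.0000)
after link 2: o_2 = (5.0000, 0.0000, 4.0000)
after link 3: o_3 = (5.0000, -4.0000, -1.0000)
after link 4: o_4 = (5.0000, -2.5000, 1.5981)
after link 5: o_5 = (7.0000, -4.0000, 4.1962)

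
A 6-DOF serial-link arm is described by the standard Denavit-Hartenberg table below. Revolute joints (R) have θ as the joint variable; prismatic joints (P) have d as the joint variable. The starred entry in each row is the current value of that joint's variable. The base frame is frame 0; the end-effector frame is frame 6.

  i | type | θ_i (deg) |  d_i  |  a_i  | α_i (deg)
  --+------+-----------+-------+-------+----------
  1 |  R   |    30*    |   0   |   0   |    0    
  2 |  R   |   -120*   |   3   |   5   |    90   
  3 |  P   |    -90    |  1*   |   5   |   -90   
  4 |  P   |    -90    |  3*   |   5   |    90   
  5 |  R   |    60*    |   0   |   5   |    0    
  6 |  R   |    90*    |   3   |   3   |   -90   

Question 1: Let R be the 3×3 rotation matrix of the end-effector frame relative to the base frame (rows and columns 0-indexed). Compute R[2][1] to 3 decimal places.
-1.000

End-effector y-axis (col 1 of R) = (0.0000,0.0000,-1.0000)
R[2][1] = -1.0000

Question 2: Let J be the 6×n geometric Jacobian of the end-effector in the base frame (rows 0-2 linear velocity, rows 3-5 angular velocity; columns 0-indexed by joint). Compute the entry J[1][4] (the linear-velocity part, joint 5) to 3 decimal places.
0.098

axis z_4 = (-0.0000,0.0000,1.0000); lever o_n−o_4 = (0.0981,-5.8301,3.0000)
cross product → J_v[:, 4] = (5.8301,0.0981,0.0000)
J_ω[:, 4] = z_4
entry J[1][4] = 0.0981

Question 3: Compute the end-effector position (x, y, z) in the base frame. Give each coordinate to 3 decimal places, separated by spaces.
after link 1: o_1 = (0.0000, 0.0000, 0.0000)
after link 2: o_2 = (0.0000, -5.0000, 3.0000)
after link 3: o_3 = (-1.0000, -5.0000, -2.0000)
after link 4: o_4 = (-6.0000, -8.0000, -2.0000)
after link 5: o_5 = (-8.5000, -12.3301, -2.0000)
after link 6: o_6 = (-5.9019, -13.8301, 1.0000)

-5.902 -13.830 1.000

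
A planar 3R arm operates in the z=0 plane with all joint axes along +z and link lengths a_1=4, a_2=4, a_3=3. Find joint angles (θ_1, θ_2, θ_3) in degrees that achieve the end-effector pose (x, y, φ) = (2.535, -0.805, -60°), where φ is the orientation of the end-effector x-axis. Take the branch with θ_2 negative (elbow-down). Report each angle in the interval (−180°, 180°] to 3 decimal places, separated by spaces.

wrist centre = target − a_3·(cos φ, sin φ) = (1.0350, 1.7931)
cos θ_2 = (4.2863−4²−4²)/(2·4·4) = -0.8661; θ_2 = -150.0030° (elbow-down)
β = atan2(1.7931,1.0350) = 60.0056°; ψ = atan2(-1.9998,0.5358) = -75.0015°
θ_1 = β − ψ = 135.0071°
θ_3 = φ − θ_1 − θ_2 = -45.0041° (wrapped to (-180°,180°])

135.007 -150.003 -45.004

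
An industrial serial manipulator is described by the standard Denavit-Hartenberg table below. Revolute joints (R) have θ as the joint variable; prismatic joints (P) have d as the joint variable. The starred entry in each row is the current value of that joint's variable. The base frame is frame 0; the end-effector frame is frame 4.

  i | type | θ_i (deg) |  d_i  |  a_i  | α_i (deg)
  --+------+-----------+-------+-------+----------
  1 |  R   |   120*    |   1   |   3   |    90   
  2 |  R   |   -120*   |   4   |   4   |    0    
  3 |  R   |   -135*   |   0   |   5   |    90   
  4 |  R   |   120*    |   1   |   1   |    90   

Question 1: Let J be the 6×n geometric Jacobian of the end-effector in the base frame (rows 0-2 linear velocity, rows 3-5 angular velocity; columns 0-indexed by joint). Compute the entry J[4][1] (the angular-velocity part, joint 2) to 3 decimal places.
0.500

axis z_1 = (0.8660,0.5000,0.0000); lever o_n−o_1 = (5.3135,0.5288,1.1414)
cross product → J_v[:, 1] = (0.5707,-0.9885,-2.1988)
J_ω[:, 1] = z_1
entry J[4][1] = 0.5000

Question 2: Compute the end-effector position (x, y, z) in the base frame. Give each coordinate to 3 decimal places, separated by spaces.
after link 1: o_1 = (-1.5000, 2.5981, 1.0000)
after link 2: o_2 = (2.9641, 2.8660, -2.4641)
after link 3: o_3 = (3.6111, 1.7453, 2.3655)
after link 4: o_4 = (3.8135, 3.1269, 2.1414)

3.813 3.127 2.141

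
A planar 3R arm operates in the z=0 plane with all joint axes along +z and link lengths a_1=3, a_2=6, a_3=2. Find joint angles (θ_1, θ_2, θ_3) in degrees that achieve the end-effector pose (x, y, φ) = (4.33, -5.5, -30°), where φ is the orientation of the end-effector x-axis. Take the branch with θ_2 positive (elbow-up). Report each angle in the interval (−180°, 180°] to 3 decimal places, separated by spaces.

-150.002 120.001 0.001

wrist centre = target − a_3·(cos φ, sin φ) = (2.5979, -4.5000)
cos θ_2 = (26.9993−3²−6²)/(2·3·6) = -0.5000; θ_2 = 120.0012° (elbow-up)
β = atan2(-4.5000,2.5979) = -60.0012°; ψ = atan2(5.1961,-0.0001) = 90.0012°
θ_1 = β − ψ = -150.0024°
θ_3 = φ − θ_1 − θ_2 = 0.0012° (wrapped to (-180°,180°])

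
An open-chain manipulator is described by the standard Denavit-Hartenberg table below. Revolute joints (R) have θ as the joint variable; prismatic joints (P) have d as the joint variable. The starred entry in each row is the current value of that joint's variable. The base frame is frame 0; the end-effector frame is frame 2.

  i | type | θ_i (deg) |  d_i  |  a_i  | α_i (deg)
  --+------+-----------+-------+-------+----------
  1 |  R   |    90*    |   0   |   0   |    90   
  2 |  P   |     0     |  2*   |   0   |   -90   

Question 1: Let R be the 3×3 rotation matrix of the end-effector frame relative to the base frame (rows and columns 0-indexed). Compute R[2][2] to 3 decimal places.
1.000

End-effector z-axis (col 2 of R) = (0.0000,0.0000,1.0000)
R[2][2] = 1.0000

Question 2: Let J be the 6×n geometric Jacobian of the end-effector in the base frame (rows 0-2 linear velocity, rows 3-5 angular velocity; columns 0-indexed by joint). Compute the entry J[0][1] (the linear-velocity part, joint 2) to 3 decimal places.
1.000

prismatic axis z_1 = (1.0000,-0.0000,0.0000)
J_v[:, 1] = z_1; J_ω[:, 1] = (0,0,0)
entry J[0][1] = 1.0000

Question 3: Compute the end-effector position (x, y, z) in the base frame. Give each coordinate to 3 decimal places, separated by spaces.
after link 1: o_1 = (0.0000, 0.0000, 0.0000)
after link 2: o_2 = (2.0000, -0.0000, 0.0000)

2.000 -0.000 0.000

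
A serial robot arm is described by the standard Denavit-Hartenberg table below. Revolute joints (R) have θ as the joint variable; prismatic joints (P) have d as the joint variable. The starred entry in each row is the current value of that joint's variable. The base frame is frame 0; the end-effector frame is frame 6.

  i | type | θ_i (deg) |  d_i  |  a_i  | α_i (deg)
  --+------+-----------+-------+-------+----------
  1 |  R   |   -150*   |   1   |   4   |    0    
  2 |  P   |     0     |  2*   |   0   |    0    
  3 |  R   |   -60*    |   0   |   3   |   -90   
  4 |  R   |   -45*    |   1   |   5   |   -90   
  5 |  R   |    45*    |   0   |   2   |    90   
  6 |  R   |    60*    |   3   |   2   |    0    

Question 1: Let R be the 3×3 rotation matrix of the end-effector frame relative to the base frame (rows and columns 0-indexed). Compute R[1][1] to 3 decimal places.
End-effector y-axis (col 1 of R) = (-0.2374,-0.5701,-0.7866)
R[1][1] = -0.5701

-0.570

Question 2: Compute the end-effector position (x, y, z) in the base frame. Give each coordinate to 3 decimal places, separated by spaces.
after link 1: o_1 = (-3.4641, -2.0000, 1.0000)
after link 2: o_2 = (-3.4641, -2.0000, 3.0000)
after link 3: o_3 = (-6.0622, -0.5000, 3.0000)
after link 4: o_4 = (-9.6240, 0.4017, 6.5355)
after link 5: o_5 = (-9.7830, 2.1265, 7.5355)
after link 6: o_6 = (-13.2828, 2.5141, 8.3108)

-13.283 2.514 8.311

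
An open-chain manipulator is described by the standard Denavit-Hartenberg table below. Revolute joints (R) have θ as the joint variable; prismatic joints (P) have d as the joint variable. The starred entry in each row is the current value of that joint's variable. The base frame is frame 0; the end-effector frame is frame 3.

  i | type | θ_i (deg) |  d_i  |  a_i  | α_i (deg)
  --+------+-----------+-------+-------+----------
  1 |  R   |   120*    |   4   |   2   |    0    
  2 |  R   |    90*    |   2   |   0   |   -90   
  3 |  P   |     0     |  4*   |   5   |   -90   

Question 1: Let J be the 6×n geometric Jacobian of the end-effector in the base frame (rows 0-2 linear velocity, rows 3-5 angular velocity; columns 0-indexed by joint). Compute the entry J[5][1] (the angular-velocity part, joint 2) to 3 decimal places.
1.000

axis z_1 = (0.0000,0.0000,1.0000); lever o_n−o_1 = (-2.3301,-5.9641,2.0000)
cross product → J_v[:, 1] = (5.9641,-2.3301,0.0000)
J_ω[:, 1] = z_1
entry J[5][1] = 1.0000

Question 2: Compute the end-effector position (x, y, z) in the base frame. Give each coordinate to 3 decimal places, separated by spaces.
-3.330 -4.232 6.000

after link 1: o_1 = (-1.0000, 1.7321, 4.0000)
after link 2: o_2 = (-1.0000, 1.7321, 6.0000)
after link 3: o_3 = (-3.3301, -4.2321, 6.0000)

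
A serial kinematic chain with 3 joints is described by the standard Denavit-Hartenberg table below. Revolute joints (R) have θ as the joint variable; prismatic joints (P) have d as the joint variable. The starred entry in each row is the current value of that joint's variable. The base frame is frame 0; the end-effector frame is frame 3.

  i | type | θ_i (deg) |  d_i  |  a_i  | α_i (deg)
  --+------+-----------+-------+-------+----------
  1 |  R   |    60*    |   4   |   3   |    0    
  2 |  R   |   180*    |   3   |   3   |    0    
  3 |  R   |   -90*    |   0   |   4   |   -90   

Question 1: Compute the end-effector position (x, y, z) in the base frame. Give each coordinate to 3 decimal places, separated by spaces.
after link 1: o_1 = (1.5000, 2.5981, 4.0000)
after link 2: o_2 = (-0.0000, 0.0000, 7.0000)
after link 3: o_3 = (-3.4641, 2.0000, 7.0000)

-3.464 2.000 7.000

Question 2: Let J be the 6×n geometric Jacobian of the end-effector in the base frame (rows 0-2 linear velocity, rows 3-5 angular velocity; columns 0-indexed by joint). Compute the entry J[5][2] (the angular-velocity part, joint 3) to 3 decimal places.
1.000

axis z_2 = (0.0000,0.0000,1.0000); lever o_n−o_2 = (-3.4641,2.0000,0.0000)
cross product → J_v[:, 2] = (-2.0000,-3.4641,0.0000)
J_ω[:, 2] = z_2
entry J[5][2] = 1.0000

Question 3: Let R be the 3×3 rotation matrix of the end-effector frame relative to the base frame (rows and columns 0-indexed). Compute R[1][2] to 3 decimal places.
End-effector z-axis (col 2 of R) = (-0.5000,-0.8660,0.0000)
R[1][2] = -0.8660

-0.866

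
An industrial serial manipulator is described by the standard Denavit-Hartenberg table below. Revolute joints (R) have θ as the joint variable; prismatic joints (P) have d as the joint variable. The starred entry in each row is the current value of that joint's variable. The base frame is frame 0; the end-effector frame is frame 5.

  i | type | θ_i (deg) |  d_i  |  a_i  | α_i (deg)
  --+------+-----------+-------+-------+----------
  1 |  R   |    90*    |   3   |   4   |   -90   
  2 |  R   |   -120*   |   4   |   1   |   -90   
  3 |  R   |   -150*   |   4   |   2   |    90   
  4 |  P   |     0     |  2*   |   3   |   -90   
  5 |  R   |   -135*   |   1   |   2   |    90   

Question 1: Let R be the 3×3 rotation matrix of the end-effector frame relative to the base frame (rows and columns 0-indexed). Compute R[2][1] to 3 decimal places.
0.500

End-effector y-axis (col 1 of R) = (0.0000,0.8660,0.5000)
R[2][1] = 0.5000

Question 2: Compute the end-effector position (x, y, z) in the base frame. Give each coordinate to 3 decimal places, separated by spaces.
-2.836 10.236 2.198

after link 1: o_1 = (0.0000, 4.0000, 3.0000)
after link 2: o_2 = (-4.0000, 3.5000, 3.8660)
after link 3: o_3 = (-5.0000, 7.8301, 4.3660)
after link 4: o_4 = (-4.7679, 9.6292, 1.2500)
after link 5: o_5 = (-2.8361, 10.2364, 2.1983)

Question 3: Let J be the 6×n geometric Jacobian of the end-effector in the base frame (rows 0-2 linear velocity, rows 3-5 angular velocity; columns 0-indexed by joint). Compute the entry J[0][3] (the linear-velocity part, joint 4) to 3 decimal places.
0.866

prismatic axis z_3 = (0.8660,0.2500,-0.4330)
J_v[:, 3] = z_3; J_ω[:, 3] = (0,0,0)
entry J[0][3] = 0.8660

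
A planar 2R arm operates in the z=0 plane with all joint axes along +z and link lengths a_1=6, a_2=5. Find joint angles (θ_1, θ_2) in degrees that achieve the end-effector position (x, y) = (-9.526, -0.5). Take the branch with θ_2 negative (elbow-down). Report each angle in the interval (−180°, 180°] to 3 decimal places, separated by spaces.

cos θ_2 = (90.9947−6²−5²)/(2·6·5) = 0.4999; θ_2 = -60.0059° (elbow-down)
β = atan2(-0.5000,-9.5260) = -176.9954°; ψ = atan2(-4.3304,8.4996) = -26.9981°
θ_1 = β − ψ = -149.9973°

-149.997 -60.006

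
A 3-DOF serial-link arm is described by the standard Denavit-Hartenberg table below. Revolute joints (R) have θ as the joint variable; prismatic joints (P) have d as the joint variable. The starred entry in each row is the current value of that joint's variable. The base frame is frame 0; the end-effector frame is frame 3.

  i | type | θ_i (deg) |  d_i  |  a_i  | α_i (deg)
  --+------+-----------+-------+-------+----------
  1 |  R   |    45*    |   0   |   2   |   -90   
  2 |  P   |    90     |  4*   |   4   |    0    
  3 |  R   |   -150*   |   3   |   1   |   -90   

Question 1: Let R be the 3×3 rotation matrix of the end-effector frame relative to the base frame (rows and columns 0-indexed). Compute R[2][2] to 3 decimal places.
-0.500

End-effector z-axis (col 2 of R) = (0.6124,0.6124,-0.5000)
R[2][2] = -0.5000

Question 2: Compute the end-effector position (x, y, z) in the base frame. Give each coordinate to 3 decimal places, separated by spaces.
-3.182 6.718 -3.134

after link 1: o_1 = (1.4142, 1.4142, 0.0000)
after link 2: o_2 = (-1.4142, 4.2426, -4.0000)
after link 3: o_3 = (-3.1820, 6.7175, -3.1340)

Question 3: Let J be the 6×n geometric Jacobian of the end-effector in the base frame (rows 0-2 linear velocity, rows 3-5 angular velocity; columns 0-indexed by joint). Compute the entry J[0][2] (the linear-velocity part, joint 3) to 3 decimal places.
axis z_2 = (-0.7071,0.7071,0.0000); lever o_n−o_2 = (-1.7678,2.4749,0.8660)
cross product → J_v[:, 2] = (0.6124,0.6124,-0.5000)
J_ω[:, 2] = z_2
entry J[0][2] = 0.6124

0.612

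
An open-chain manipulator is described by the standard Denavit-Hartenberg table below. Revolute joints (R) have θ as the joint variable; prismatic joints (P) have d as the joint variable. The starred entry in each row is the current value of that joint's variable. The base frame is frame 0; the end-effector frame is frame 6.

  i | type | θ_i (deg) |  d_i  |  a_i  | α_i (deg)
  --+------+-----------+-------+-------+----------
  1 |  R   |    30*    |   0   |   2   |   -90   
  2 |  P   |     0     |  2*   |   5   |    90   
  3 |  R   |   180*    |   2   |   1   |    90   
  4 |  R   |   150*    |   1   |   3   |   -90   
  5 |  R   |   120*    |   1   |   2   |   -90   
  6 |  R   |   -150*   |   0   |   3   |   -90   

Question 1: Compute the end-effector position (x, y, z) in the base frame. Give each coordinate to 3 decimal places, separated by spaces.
6.994 8.100 1.484

after link 1: o_1 = (1.7321, 1.0000, 0.0000)
after link 2: o_2 = (5.0622, 5.2321, 0.0000)
after link 3: o_3 = (4.1962, 4.7321, 2.0000)
after link 4: o_4 = (5.9462, 6.8971, 3.5000)
after link 5: o_5 = (6.4952, 5.2141, 2.1340)
after link 6: o_6 = (6.9940, 8.1002, 1.4845)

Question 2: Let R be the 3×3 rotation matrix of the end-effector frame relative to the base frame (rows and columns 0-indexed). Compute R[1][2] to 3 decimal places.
End-effector z-axis (col 2 of R) = (0.4040,-0.2667,-0.8750)
R[1][2] = -0.2667

-0.267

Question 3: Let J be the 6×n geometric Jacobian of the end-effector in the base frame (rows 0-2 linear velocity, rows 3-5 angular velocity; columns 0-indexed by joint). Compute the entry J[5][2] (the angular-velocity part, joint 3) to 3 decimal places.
1.000

axis z_2 = (0.0000,0.0000,1.0000); lever o_n−o_2 = (1.9318,2.8681,1.4845)
cross product → J_v[:, 2] = (-2.8681,1.9318,0.0000)
J_ω[:, 2] = z_2
entry J[5][2] = 1.0000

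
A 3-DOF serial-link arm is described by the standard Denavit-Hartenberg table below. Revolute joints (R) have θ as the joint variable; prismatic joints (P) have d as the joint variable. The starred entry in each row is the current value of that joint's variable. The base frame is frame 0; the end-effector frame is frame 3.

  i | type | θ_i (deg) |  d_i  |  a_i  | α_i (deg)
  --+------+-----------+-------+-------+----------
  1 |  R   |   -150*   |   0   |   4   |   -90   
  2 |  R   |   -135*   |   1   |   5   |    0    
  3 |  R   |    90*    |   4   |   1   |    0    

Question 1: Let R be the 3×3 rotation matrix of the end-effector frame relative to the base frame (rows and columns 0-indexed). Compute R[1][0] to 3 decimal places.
-0.354

End-effector x-axis (col 0 of R) = (-0.6124,-0.3536,0.7071)
R[1][0] = -0.3536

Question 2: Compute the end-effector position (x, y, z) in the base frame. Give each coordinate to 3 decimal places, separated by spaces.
1.485 -4.916 4.243

after link 1: o_1 = (-3.4641, -2.0000, 0.0000)
after link 2: o_2 = (0.0978, -1.0983, 3.5355)
after link 3: o_3 = (1.4854, -4.9159, 4.2426)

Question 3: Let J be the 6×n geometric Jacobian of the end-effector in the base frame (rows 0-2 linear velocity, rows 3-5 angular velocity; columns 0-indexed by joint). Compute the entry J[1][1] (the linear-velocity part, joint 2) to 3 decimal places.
axis z_1 = (0.5000,-0.8660,0.0000); lever o_n−o_1 = (4.9495,-2.9159,4.2426)
cross product → J_v[:, 1] = (-3.6742,-2.1213,2.8284)
J_ω[:, 1] = z_1
entry J[1][1] = -2.1213

-2.121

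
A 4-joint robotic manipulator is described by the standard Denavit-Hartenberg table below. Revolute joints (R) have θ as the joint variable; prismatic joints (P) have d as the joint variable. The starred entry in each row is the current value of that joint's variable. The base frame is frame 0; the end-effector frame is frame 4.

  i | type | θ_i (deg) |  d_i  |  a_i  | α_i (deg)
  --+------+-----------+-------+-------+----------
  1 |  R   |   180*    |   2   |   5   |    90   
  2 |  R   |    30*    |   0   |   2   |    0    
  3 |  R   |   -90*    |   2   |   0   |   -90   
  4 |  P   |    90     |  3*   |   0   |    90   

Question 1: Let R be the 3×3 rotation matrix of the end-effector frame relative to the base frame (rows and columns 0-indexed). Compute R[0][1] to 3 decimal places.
-0.866

End-effector y-axis (col 1 of R) = (-0.8660,0.0000,0.5000)
R[0][1] = -0.8660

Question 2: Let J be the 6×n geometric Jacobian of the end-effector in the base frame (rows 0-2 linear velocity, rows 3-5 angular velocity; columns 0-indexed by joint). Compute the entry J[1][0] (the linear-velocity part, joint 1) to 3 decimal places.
-9.330

axis z_0 = ẑ; lever o_n−o_0 = (-9.3301,2.0000,4.5000)
cross product → J_v[:, 0] = (-2.0000,-9.3301,0.0000)
J_ω[:, 0] = z_0
entry J[1][0] = -9.3301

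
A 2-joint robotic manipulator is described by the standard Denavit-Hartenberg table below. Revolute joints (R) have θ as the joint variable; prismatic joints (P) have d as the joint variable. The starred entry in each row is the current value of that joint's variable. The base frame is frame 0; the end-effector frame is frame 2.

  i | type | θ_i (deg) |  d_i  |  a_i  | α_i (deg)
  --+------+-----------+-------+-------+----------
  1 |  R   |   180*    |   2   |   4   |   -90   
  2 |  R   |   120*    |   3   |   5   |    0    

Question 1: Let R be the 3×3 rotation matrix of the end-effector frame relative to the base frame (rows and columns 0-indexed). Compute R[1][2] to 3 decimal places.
End-effector z-axis (col 2 of R) = (-0.0000,-1.0000,0.0000)
R[1][2] = -1.0000

-1.000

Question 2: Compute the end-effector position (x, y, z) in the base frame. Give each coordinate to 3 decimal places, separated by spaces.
-1.500 -3.000 -2.330

after link 1: o_1 = (-4.0000, 0.0000, 2.0000)
after link 2: o_2 = (-1.5000, -3.0000, -2.3301)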